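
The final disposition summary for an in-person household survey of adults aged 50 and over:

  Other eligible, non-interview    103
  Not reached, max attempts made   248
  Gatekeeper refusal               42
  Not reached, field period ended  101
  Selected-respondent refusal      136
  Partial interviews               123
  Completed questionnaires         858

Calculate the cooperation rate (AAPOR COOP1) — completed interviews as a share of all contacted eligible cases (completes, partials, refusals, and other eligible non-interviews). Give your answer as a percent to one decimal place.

68.0%

Refused = 42 + 136 = 178
No answer / not reached = 101 + 248 = 349
Top: 858
Base: 858 + 123 + 178 + 103 = 1262
COOP1 = 858 / 1262 = 0.6799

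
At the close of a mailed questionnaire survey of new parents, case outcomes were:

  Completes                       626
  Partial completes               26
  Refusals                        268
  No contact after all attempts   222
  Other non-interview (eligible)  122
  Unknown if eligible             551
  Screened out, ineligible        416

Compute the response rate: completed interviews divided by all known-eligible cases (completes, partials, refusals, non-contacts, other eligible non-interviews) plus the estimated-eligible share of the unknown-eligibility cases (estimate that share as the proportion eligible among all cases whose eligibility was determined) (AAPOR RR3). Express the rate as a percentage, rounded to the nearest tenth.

37.3%

Numerator = 626
Eligible (known) = 626 + 26 + 268 + 222 + 122 = 1264
e = 1264 / (1264 + 416) = 1264 / 1680 = 0.7524
Estimated eligible among unknowns = 0.7524 × 551 = 414.57
Denom = 1264 + 414.57 = 1678.57
RR3 = 626 / 1678.57 = 0.3729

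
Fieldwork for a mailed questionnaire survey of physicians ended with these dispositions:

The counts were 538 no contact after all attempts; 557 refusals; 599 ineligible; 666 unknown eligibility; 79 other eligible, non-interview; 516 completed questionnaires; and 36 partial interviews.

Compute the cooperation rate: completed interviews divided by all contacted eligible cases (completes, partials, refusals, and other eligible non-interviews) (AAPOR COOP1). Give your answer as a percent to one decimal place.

Numerator = 516
Base = 516 + 36 + 557 + 79 = 1188
COOP1 = 516 / 1188 = 0.4343

43.4%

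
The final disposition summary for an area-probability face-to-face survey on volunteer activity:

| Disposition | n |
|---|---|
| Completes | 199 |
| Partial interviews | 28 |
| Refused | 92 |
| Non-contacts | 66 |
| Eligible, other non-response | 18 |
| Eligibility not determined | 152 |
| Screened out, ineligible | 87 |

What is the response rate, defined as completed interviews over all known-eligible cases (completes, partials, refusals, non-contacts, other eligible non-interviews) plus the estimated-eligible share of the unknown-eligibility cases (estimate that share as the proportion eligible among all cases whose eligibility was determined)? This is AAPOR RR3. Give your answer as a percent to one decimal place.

Top: 199
Known eligible: 199 + 28 + 92 + 66 + 18 = 403
e = 403 / (403 + 87) = 403 / 490 = 0.8224
Estimated eligible among unknowns: 0.8224 × 152 = 125.00
Denominator: 403 + 125.00 = 528.00
RR3 = 199 / 528.00 = 0.3769

37.7%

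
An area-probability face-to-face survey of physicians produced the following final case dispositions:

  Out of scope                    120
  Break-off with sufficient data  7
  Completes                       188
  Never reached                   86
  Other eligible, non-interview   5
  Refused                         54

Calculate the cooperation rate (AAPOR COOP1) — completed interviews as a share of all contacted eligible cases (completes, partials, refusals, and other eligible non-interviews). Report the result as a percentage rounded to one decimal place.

74.0%

Numerator: 188
Base: 188 + 7 + 54 + 5 = 254
COOP1 = 188 / 254 = 0.7402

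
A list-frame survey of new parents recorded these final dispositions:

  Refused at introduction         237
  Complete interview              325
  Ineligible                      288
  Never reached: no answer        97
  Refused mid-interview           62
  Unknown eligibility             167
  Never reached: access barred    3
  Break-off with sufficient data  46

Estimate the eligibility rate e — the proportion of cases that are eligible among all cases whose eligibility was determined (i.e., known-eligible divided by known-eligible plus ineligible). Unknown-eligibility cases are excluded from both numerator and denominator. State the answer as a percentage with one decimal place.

72.8%

Refusal or break-off = 237 + 62 = 299
Non-contacts = 97 + 3 = 100
Eligible (known) = 325 + 46 + 299 + 100 = 770
e = 770 / (770 + 288) = 770 / 1058 = 0.7278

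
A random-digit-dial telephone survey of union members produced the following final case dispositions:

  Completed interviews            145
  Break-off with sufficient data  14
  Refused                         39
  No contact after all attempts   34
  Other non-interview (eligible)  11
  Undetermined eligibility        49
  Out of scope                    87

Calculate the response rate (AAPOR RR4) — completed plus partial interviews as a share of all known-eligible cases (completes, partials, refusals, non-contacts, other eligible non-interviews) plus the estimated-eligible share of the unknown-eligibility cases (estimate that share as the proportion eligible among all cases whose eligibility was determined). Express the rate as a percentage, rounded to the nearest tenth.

Numerator → 145 + 14 = 159
Known eligible → 145 + 14 + 39 + 34 + 11 = 243
e = 243 / (243 + 87) = 243 / 330 = 0.7364
e × U → 0.7364 × 49 = 36.08
Denom → 243 + 36.08 = 279.08
RR4 = 159 / 279.08 = 0.5697

57.0%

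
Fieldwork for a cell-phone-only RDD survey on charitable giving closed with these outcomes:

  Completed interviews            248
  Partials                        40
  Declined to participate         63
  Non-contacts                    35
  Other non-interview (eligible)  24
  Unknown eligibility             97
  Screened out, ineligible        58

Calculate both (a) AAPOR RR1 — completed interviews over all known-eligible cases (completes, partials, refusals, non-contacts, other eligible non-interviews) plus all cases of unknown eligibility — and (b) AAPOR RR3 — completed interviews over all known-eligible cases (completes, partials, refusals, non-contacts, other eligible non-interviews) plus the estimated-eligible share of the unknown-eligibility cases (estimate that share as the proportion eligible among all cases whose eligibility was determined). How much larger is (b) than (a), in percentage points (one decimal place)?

Num = 248
Denominator = 248 + 40 + 63 + 35 + 24 + 97 = 507
RR1 = 248 / 507 = 0.4892
Determined eligible = 248 + 40 + 63 + 35 + 24 = 410
e = 410 / (410 + 58) = 410 / 468 = 0.8761
Eligible share of unknowns = 0.8761 × 97 = 84.98
Denominator = 410 + 84.98 = 494.98
RR3 = 248 / 494.98 = 0.5010
Difference = 50.10 − 48.92 = 1.18 percentage points

1.2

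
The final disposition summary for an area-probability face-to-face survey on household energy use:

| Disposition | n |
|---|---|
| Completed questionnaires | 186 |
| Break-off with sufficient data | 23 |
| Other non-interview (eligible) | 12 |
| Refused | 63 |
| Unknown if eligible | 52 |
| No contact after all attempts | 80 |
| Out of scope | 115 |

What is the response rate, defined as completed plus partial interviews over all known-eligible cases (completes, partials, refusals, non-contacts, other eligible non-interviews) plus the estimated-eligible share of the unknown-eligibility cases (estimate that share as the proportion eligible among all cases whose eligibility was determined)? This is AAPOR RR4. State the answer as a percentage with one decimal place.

Numerator = 186 + 23 = 209
Determined eligible = 186 + 23 + 63 + 80 + 12 = 364
e = 364 / (364 + 115) = 364 / 479 = 0.7599
Estimated eligible among unknowns = 0.7599 × 52 = 39.51
Denom = 364 + 39.51 = 403.51
RR4 = 209 / 403.51 = 0.5180

51.8%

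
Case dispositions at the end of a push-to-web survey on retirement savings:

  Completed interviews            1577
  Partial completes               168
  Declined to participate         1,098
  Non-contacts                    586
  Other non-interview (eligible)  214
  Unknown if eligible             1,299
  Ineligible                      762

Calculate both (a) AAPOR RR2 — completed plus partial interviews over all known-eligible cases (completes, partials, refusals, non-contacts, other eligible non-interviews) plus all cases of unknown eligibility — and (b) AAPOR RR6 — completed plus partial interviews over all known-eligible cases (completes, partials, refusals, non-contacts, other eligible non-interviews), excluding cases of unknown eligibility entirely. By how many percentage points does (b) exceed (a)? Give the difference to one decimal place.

Num: 1577 + 168 = 1745
Base: 1577 + 168 + 1098 + 586 + 214 + 1299 = 4942
RR2 = 1745 / 4942 = 0.3531
Base: 1577 + 168 + 1098 + 586 + 214 = 3643
RR6 = 1745 / 3643 = 0.4790
Difference = 47.90 − 35.31 = 12.59 percentage points

12.6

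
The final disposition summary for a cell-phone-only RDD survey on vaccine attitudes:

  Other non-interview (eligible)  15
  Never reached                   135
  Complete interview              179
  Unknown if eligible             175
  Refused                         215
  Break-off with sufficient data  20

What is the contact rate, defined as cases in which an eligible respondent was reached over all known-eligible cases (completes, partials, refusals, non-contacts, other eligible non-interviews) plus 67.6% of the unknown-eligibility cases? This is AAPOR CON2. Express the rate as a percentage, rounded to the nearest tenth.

62.9%

Top → 179 + 20 + 215 + 15 = 429
Eligible (known) → 179 + 20 + 215 + 135 + 15 = 564
e × U → 0.6760 × 175 = 118.30
Denom → 564 + 118.30 = 682.30
CON2 = 429 / 682.30 = 0.6288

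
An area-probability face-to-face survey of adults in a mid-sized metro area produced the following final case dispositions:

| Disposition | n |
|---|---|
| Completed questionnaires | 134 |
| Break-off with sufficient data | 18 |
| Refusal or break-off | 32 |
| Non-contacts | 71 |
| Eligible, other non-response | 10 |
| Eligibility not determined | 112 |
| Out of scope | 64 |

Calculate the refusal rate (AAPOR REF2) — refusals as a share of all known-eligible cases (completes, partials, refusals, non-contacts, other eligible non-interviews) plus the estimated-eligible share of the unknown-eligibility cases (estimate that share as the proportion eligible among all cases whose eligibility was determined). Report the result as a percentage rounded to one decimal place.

9.0%

Num: 32
Determined eligible: 134 + 18 + 32 + 71 + 10 = 265
e = 265 / (265 + 64) = 265 / 329 = 0.8055
e × U: 0.8055 × 112 = 90.22
Denom: 265 + 90.22 = 355.22
REF2 = 32 / 355.22 = 0.0901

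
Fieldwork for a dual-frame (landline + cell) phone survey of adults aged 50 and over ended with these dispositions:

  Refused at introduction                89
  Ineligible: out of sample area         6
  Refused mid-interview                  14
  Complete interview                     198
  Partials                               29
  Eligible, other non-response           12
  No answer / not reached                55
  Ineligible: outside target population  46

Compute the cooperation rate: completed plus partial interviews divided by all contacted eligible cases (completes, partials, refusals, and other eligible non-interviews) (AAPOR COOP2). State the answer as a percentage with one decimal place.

Refusals = 89 + 14 = 103
Not eligible = 46 + 6 = 52
Numerator → 198 + 29 = 227
Denominator → 198 + 29 + 103 + 12 = 342
COOP2 = 227 / 342 = 0.6637

66.4%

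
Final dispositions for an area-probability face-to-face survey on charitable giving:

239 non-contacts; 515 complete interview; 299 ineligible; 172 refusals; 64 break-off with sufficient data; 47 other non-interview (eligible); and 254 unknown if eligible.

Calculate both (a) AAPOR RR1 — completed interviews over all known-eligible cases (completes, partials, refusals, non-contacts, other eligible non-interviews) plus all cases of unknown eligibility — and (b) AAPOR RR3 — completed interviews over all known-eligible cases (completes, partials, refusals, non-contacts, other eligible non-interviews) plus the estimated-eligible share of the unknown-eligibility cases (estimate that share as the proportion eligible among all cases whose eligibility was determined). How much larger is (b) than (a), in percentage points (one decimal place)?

1.8

Num: 515
Base: 515 + 64 + 172 + 239 + 47 + 254 = 1291
RR1 = 515 / 1291 = 0.3989
Determined eligible: 515 + 64 + 172 + 239 + 47 = 1037
e = 1037 / (1037 + 299) = 1037 / 1336 = 0.7762
Estimated eligible among unknowns: 0.7762 × 254 = 197.15
Base: 1037 + 197.15 = 1234.15
RR3 = 515 / 1234.15 = 0.4173
Difference = 41.73 − 39.89 = 1.84 percentage points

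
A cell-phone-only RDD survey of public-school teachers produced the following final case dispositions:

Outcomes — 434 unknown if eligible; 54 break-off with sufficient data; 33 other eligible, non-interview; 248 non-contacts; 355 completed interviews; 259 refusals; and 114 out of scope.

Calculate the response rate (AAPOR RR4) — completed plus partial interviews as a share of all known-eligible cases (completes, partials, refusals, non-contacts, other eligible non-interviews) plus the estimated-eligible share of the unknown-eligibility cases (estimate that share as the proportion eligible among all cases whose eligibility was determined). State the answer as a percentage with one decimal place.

30.6%

Numerator: 355 + 54 = 409
Known eligible: 355 + 54 + 259 + 248 + 33 = 949
e = 949 / (949 + 114) = 949 / 1063 = 0.8928
Estimated eligible among unknowns: 0.8928 × 434 = 387.48
Denominator: 949 + 387.48 = 1336.48
RR4 = 409 / 1336.48 = 0.3060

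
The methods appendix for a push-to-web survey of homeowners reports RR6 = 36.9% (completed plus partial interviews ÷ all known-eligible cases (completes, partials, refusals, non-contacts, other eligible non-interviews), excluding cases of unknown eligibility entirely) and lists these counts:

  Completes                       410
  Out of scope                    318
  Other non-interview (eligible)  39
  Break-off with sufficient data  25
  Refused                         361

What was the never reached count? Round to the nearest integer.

Numerator → 410 + 25 = 435
RR6 = 435 / D = 0.369
D = 435 / 0.369 = 1178.9
Remaining denominator categories sum to 835
never reached = 1178.9 − 835 ≈ 344

344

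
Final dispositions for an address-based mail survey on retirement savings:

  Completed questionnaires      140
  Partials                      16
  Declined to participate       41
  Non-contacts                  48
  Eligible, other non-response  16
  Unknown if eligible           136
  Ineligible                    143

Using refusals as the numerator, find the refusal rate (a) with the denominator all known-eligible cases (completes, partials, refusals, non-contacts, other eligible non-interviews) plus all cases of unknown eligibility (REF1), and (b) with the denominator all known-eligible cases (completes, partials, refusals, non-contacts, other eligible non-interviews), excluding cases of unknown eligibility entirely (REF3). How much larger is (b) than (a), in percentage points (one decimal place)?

5.4

Num: 41
Base: 140 + 16 + 41 + 48 + 16 + 136 = 397
REF1 = 41 / 397 = 0.1033
Base: 140 + 16 + 41 + 48 + 16 = 261
REF3 = 41 / 261 = 0.1571
Difference = 15.71 − 10.33 = 5.38 percentage points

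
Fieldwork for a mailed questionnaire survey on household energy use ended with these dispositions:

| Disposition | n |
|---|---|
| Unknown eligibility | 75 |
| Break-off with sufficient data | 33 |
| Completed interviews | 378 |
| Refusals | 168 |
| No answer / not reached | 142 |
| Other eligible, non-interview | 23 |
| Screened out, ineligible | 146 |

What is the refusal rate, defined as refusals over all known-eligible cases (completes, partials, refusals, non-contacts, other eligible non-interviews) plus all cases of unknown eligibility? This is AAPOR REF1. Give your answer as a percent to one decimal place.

Num: 168
Denom: 378 + 33 + 168 + 142 + 23 + 75 = 819
REF1 = 168 / 819 = 0.2051

20.5%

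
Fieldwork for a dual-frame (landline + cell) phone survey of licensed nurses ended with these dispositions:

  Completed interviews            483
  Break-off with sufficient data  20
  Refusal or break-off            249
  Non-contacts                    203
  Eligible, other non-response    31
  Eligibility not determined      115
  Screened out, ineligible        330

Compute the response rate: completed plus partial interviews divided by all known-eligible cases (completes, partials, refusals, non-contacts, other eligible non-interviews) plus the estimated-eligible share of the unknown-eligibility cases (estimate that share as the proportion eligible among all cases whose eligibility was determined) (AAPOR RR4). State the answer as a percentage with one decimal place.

Num = 483 + 20 = 503
Known eligible = 483 + 20 + 249 + 203 + 31 = 986
e = 986 / (986 + 330) = 986 / 1316 = 0.7492
Estimated eligible among unknowns = 0.7492 × 115 = 86.16
Denom = 986 + 86.16 = 1072.16
RR4 = 503 / 1072.16 = 0.4691

46.9%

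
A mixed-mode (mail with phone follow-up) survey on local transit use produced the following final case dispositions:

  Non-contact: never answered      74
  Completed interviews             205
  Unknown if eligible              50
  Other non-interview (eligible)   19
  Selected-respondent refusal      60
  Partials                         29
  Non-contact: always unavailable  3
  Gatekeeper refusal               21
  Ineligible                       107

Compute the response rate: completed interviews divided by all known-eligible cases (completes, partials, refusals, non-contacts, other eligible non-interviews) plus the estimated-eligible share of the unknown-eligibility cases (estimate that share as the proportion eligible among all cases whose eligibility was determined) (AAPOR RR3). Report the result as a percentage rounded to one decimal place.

Declined to participate = 21 + 60 = 81
No contact after all attempts = 74 + 3 = 77
Top: 205
Determined eligible: 205 + 29 + 81 + 77 + 19 = 411
e = 411 / (411 + 107) = 411 / 518 = 0.7934
Estimated eligible among unknowns: 0.7934 × 50 = 39.67
Denom: 411 + 39.67 = 450.67
RR3 = 205 / 450.67 = 0.4549

45.5%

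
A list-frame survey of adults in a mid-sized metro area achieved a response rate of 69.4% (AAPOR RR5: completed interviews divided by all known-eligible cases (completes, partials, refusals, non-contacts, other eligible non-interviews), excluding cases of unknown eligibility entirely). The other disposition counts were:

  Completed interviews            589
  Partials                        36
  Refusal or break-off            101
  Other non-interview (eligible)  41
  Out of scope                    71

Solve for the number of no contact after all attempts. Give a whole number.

RR5 = 589 / D = 0.694
D = 589 / 0.694 = 848.7
Rest of base = 767
no contact after all attempts = 848.7 − 767 ≈ 82

82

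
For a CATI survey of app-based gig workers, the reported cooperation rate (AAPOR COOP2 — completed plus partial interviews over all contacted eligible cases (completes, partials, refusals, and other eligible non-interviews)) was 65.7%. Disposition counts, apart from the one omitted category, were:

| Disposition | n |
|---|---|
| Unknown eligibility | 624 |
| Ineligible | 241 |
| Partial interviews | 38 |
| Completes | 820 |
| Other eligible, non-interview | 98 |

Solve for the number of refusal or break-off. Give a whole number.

Num: 820 + 38 = 858
COOP2 = 858 / D = 0.657
D = 858 / 0.657 = 1305.9
Remaining denominator categories sum to 956
refusal or break-off = 1305.9 − 956 ≈ 350

350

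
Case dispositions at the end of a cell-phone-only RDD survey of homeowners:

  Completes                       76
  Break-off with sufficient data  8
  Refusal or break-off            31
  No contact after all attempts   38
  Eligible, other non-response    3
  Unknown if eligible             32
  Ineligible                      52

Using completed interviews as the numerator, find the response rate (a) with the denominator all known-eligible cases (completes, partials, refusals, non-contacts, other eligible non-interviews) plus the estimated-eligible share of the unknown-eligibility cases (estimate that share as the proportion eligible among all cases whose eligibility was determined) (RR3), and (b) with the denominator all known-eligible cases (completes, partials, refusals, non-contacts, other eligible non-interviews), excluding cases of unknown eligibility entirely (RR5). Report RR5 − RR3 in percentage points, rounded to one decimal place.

6.5

Top → 76
Determined eligible → 76 + 8 + 31 + 38 + 3 = 156
e = 156 / (156 + 52) = 156 / 208 = 0.7500
Eligible share of unknowns → 0.7500 × 32 = 24.00
Denominator → 156 + 24.00 = 180.00
RR3 = 76 / 180.00 = 0.4222
Denominator → 76 + 8 + 31 + 38 + 3 = 156
RR5 = 76 / 156 = 0.4872
Difference = 48.72 − 42.22 = 6.50 percentage points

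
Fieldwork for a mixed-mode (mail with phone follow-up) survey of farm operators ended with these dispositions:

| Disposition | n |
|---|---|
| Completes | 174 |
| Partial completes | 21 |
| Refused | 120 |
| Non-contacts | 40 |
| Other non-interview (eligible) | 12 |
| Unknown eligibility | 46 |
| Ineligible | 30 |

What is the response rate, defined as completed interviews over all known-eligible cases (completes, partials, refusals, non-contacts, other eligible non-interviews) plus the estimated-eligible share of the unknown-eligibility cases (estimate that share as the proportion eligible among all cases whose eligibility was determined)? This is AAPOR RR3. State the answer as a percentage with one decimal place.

Top: 174
Eligible (known): 174 + 21 + 120 + 40 + 12 = 367
e = 367 / (367 + 30) = 367 / 397 = 0.9244
Estimated eligible among unknowns: 0.9244 × 46 = 42.52
Denom: 367 + 42.52 = 409.52
RR3 = 174 / 409.52 = 0.4249

42.5%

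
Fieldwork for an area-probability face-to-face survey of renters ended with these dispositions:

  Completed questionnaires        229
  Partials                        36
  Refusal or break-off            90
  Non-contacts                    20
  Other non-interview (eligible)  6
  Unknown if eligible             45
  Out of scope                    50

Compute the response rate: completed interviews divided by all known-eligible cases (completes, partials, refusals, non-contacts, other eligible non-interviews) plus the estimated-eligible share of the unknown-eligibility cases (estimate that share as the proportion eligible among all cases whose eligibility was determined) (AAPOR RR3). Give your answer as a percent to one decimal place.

Numerator → 229
Determined eligible → 229 + 36 + 90 + 20 + 6 = 381
e = 381 / (381 + 50) = 381 / 431 = 0.8840
Eligible share of unknowns → 0.8840 × 45 = 39.78
Base → 381 + 39.78 = 420.78
RR3 = 229 / 420.78 = 0.5442

54.4%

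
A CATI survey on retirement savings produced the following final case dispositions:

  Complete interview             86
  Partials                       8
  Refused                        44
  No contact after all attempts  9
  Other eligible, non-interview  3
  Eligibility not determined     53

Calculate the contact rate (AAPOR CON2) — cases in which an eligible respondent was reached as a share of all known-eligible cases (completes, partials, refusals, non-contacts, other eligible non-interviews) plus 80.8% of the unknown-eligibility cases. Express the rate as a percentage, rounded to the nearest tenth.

73.1%

Top: 86 + 8 + 44 + 3 = 141
Determined eligible: 86 + 8 + 44 + 9 + 3 = 150
Estimated eligible among unknowns: 0.8080 × 53 = 42.82
Denom: 150 + 42.82 = 192.82
CON2 = 141 / 192.82 = 0.7313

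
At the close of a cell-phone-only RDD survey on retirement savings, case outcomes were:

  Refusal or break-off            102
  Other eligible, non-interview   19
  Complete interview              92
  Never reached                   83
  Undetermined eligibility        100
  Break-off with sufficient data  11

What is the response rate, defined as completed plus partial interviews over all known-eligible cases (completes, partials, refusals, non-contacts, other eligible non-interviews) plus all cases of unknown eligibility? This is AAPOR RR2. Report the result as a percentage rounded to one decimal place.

Num → 92 + 11 = 103
Base → 92 + 11 + 102 + 83 + 19 + 100 = 407
RR2 = 103 / 407 = 0.2531

25.3%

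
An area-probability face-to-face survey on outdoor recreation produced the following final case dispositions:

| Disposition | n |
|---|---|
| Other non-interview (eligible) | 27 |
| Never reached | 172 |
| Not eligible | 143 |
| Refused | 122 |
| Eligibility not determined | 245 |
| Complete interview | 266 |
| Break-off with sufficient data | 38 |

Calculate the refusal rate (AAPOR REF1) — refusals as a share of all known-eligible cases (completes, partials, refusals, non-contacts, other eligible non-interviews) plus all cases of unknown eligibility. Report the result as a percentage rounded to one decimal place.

14.0%

Top → 122
Denominator → 266 + 38 + 122 + 172 + 27 + 245 = 870
REF1 = 122 / 870 = 0.1402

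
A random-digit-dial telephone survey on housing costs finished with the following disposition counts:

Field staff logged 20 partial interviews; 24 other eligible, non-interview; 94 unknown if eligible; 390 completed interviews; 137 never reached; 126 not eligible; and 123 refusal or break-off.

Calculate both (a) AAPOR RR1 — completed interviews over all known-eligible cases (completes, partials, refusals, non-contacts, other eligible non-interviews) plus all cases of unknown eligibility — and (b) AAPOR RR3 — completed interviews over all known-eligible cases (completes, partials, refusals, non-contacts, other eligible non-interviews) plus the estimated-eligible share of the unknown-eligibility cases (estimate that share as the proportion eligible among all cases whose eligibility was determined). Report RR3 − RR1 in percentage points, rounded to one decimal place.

0.9

Numerator → 390
Denom → 390 + 20 + 123 + 137 + 24 + 94 = 788
RR1 = 390 / 788 = 0.4949
Known eligible → 390 + 20 + 123 + 137 + 24 = 694
e = 694 / (694 + 126) = 694 / 820 = 0.8463
Eligible share of unknowns → 0.8463 × 94 = 79.55
Denom → 694 + 79.55 = 773.55
RR3 = 390 / 773.55 = 0.5042
Difference = 50.42 − 49.49 = 0.93 percentage points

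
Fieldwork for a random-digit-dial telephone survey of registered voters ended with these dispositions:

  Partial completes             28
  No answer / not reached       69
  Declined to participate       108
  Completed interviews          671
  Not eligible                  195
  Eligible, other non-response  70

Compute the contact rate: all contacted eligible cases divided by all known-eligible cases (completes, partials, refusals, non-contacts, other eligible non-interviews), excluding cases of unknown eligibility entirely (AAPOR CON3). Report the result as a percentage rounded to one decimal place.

Num → 671 + 28 + 108 + 70 = 877
Denominator → 671 + 28 + 108 + 69 + 70 = 946
CON3 = 877 / 946 = 0.9271

92.7%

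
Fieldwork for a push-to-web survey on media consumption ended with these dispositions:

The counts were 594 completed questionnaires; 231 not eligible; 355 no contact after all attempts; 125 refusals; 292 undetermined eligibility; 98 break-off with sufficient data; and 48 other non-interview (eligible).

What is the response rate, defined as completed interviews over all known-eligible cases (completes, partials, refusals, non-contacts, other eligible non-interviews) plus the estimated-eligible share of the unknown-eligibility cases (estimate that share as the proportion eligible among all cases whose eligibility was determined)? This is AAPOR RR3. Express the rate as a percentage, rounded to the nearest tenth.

40.5%

Numerator: 594
Known eligible: 594 + 98 + 125 + 355 + 48 = 1220
e = 1220 / (1220 + 231) = 1220 / 1451 = 0.8408
Eligible share of unknowns: 0.8408 × 292 = 245.51
Base: 1220 + 245.51 = 1465.51
RR3 = 594 / 1465.51 = 0.4053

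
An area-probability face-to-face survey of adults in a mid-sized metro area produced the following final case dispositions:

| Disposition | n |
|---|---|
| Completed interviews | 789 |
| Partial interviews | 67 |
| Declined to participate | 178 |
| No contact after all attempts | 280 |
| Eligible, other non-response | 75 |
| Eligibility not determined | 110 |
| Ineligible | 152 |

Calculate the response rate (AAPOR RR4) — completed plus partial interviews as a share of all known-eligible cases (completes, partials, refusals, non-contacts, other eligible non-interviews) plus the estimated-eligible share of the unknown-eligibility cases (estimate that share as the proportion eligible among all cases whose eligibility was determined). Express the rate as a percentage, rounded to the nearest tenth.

Top = 789 + 67 = 856
Known eligible = 789 + 67 + 178 + 280 + 75 = 1389
e = 1389 / (1389 + 152) = 1389 / 1541 = 0.9014
Estimated eligible among unknowns = 0.9014 × 110 = 99.15
Denominator = 1389 + 99.15 = 1488.15
RR4 = 856 / 1488.15 = 0.5752

57.5%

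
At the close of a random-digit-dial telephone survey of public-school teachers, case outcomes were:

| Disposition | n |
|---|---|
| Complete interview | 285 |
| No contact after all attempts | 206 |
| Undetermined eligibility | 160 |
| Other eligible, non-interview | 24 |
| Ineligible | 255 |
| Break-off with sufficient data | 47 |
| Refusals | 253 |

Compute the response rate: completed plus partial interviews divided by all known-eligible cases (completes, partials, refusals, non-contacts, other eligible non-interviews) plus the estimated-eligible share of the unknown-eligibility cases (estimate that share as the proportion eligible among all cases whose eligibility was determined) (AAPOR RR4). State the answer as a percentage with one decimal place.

Numerator = 285 + 47 = 332
Eligible (known) = 285 + 47 + 253 + 206 + 24 = 815
e = 815 / (815 + 255) = 815 / 1070 = 0.7617
Estimated eligible among unknowns = 0.7617 × 160 = 121.87
Denominator = 815 + 121.87 = 936.87
RR4 = 332 / 936.87 = 0.3544

35.4%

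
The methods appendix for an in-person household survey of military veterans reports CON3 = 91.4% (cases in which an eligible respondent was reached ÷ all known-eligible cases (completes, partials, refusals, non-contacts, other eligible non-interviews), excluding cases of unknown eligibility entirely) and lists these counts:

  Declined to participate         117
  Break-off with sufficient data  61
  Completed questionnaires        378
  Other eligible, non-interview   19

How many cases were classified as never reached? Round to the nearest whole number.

Numerator → 378 + 61 + 117 + 19 = 575
CON3 = 575 / D = 0.914
D = 575 / 0.914 = 629.1
Other denominator terms total 575
never reached = 629.1 − 575 ≈ 54

54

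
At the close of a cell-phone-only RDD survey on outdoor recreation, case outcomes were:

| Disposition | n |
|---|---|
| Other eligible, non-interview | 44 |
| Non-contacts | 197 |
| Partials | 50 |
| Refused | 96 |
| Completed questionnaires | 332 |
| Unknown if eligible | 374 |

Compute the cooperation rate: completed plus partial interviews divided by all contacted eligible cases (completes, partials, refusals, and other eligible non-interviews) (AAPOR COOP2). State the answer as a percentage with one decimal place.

Numerator → 332 + 50 = 382
Denom → 332 + 50 + 96 + 44 = 522
COOP2 = 382 / 522 = 0.7318

73.2%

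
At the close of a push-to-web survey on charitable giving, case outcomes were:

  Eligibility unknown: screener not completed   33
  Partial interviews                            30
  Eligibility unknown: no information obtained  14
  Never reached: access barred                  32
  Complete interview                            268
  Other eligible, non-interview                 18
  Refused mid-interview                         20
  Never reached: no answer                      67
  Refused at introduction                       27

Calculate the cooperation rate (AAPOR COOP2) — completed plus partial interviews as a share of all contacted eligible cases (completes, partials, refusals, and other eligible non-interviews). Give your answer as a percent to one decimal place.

82.1%

Declined to participate = 27 + 20 = 47
No contact after all attempts = 67 + 32 = 99
Unknown if eligible = 33 + 14 = 47
Num = 268 + 30 = 298
Denom = 268 + 30 + 47 + 18 = 363
COOP2 = 298 / 363 = 0.8209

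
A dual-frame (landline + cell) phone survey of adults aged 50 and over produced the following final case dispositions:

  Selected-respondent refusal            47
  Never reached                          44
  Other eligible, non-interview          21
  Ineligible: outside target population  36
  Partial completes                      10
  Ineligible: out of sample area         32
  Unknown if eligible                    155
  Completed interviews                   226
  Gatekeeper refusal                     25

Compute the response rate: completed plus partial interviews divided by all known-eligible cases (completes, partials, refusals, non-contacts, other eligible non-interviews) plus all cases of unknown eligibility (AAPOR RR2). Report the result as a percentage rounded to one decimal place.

Refusals = 25 + 47 = 72
Ineligible = 36 + 32 = 68
Numerator → 226 + 10 = 236
Denom → 226 + 10 + 72 + 44 + 21 + 155 = 528
RR2 = 236 / 528 = 0.4470

44.7%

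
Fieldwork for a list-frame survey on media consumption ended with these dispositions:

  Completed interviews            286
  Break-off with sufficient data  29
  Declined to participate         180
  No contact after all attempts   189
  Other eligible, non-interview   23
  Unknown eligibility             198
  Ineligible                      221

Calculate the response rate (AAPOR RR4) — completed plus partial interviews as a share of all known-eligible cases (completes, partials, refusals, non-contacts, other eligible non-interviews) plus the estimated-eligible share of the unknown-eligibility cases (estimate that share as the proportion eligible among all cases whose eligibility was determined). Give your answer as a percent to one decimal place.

36.7%

Num → 286 + 29 = 315
Known eligible → 286 + 29 + 180 + 189 + 23 = 707
e = 707 / (707 + 221) = 707 / 928 = 0.7619
e × U → 0.7619 × 198 = 150.86
Denominator → 707 + 150.86 = 857.86
RR4 = 315 / 857.86 = 0.3672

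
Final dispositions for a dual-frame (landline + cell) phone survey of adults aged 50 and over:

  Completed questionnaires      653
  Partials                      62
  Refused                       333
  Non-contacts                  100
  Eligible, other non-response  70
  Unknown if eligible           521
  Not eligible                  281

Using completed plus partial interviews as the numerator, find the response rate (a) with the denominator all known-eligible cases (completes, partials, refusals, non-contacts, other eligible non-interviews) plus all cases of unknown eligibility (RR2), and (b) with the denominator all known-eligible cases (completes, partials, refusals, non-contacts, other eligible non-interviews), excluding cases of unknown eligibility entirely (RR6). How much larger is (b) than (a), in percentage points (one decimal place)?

Numerator → 653 + 62 = 715
Denominator → 653 + 62 + 333 + 100 + 70 + 521 = 1739
RR2 = 715 / 1739 = 0.4112
Denominator → 653 + 62 + 333 + 100 + 70 = 1218
RR6 = 715 / 1218 = 0.5870
Difference = 58.70 − 41.12 = 17.58 percentage points

17.6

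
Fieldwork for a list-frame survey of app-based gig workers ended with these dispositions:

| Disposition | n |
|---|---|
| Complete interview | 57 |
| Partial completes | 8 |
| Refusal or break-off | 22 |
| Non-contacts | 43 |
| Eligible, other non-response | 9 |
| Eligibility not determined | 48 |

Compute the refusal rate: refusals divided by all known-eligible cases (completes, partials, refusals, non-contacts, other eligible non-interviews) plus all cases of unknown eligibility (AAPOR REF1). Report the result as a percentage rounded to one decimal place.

Num = 22
Denominator = 57 + 8 + 22 + 43 + 9 + 48 = 187
REF1 = 22 / 187 = 0.1176

11.8%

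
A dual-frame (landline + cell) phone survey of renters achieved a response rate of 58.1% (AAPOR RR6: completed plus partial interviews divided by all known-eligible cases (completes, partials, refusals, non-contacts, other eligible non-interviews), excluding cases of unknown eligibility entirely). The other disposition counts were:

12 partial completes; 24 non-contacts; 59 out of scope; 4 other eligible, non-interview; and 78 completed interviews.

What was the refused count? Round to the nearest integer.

Top: 78 + 12 = 90
RR6 = 90 / D = 0.581
D = 90 / 0.581 = 154.9
Other denominator terms total 118
refused = 154.9 − 118 ≈ 37

37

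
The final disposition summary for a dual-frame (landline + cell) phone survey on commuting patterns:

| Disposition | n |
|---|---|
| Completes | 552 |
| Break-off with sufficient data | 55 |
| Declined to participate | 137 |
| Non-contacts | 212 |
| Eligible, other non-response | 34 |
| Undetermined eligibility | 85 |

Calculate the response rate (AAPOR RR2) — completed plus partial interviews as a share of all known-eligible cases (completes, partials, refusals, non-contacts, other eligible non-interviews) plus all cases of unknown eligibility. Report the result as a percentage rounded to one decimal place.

56.5%

Numerator: 552 + 55 = 607
Denominator: 552 + 55 + 137 + 212 + 34 + 85 = 1075
RR2 = 607 / 1075 = 0.5647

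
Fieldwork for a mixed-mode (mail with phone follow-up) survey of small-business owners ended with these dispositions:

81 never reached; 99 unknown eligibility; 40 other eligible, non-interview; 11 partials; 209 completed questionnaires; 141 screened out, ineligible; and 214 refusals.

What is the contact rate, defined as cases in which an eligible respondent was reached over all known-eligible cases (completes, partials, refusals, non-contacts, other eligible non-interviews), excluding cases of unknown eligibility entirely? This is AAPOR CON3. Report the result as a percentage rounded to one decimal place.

Numerator: 209 + 11 + 214 + 40 = 474
Denom: 209 + 11 + 214 + 81 + 40 = 555
CON3 = 474 / 555 = 0.8541

85.4%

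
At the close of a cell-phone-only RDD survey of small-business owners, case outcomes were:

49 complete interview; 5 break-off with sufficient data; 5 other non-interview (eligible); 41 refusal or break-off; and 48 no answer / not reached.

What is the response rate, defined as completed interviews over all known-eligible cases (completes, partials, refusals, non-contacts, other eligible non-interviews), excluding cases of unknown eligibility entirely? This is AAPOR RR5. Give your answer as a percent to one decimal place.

33.1%

Num: 49
Base: 49 + 5 + 41 + 48 + 5 = 148
RR5 = 49 / 148 = 0.3311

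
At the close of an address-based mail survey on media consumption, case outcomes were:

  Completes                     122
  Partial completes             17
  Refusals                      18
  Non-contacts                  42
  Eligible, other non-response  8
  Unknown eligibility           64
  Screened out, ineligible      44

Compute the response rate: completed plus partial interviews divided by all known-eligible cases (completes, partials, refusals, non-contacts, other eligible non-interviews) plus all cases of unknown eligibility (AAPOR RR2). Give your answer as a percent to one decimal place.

51.3%

Numerator = 122 + 17 = 139
Denominator = 122 + 17 + 18 + 42 + 8 + 64 = 271
RR2 = 139 / 271 = 0.5129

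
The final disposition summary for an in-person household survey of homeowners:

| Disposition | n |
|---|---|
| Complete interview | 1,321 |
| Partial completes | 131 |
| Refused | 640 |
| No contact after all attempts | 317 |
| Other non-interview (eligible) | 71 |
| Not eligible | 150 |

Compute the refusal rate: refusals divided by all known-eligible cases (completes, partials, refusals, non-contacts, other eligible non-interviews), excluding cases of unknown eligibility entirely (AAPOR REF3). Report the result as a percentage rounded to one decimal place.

Num = 640
Denominator = 1321 + 131 + 640 + 317 + 71 = 2480
REF3 = 640 / 2480 = 0.2581

25.8%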